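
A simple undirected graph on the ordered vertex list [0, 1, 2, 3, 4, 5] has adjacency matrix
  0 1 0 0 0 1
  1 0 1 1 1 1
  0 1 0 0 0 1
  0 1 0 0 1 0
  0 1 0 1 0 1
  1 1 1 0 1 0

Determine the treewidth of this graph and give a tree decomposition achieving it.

Each bag holds 3 vertices, so the decomposition has width 2, which upper-bounds the treewidth. On the other hand G contains the 3-clique {1, 3, 4}. A clique must lie in a single bag of any decomposition, so no decomposition can have width below 2. The upper and lower bounds meet at 2, so that is the treewidth.

Treewidth 2.
One such decomposition:
Bags: B1 = {0, 1, 5}  B2 = {1, 2, 5}  B3 = {1, 4, 5}  B4 = {1, 3, 4}
Tree: B1–B2, B2–B3, B3–B4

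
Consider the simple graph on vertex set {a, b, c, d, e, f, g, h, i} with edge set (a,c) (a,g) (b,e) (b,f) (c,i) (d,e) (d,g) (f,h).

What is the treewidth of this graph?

1

A width-1 tree decomposition is:
Bags: B1 = {f, h}  B2 = {b, f}  B3 = {b, e}  B4 = {d, e}  B5 = {d, g}  B6 = {a, g}  B7 = {a, c}  B8 = {c, i}
Tree: B1–B2, B2–B3, B3–B4, B4–B5, B5–B6, B6–B7, B7–B8
The largest bag has 2 vertices, giving width 1; this decomposition certifies tw(G) ≤ 1. Any graph with an edge has treewidth ≥ 1, and G has the edge h–f. Therefore the treewidth is 1.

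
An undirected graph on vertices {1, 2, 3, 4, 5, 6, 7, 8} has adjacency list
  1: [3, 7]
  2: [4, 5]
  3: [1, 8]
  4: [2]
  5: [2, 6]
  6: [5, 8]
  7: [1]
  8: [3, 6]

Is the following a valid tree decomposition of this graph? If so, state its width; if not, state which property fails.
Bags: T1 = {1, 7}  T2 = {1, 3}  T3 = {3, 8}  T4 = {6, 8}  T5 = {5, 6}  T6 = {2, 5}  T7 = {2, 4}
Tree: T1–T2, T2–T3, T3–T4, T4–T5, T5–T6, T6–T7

Every vertex of G appears in some bag (union = {1, 2, 3, 4, 5, 6, 7, 8}); every edge is covered by a bag; and for each vertex v the set of bags containing v is connected in the bag tree. The decomposition is therefore valid. The largest bag has 2 vertices, so the width is 1.

Yes; width 1.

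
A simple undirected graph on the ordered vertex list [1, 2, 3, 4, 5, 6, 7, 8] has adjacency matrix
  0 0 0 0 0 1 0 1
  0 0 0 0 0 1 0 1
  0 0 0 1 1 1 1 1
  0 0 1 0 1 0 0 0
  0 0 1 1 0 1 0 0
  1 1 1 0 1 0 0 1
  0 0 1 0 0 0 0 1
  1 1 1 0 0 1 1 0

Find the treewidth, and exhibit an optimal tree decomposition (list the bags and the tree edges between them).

Treewidth 2.
Bags: B1 = {1, 6, 8}  B2 = {3, 6, 8}  B3 = {3, 5, 6}  B4 = {3, 4, 5}  B5 = {2, 6, 8}  B6 = {3, 7, 8}
Tree: B1–B2, B2–B3, B3–B4, B2–B5, B2–B6

Every bag has size at most 3, so the width is 3 − 1 = 2 and tw(G) ≤ 2. Conversely, {1, 6, 8} is a clique of size 3, and the vertices of any clique must share a bag in every tree decomposition; so some bag has ≥ 3 vertices and tw(G) ≥ 2. Hence tw(G) = 2 exactly.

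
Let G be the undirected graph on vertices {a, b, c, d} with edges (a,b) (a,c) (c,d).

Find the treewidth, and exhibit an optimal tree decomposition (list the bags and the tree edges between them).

Treewidth 1.
One optimal decomposition is:
Bags: B1 = {c, d}  B2 = {a, c}  B3 = {a, b}
Tree: B1–B2, B2–B3

Every bag has size at most 2, so the width is 2 − 1 = 1 and tw(G) ≤ 1. Since G has at least one edge (e.g. d–c), it is not an edgeless graph, so tw(G) ≥ 1. Therefore the treewidth is 1.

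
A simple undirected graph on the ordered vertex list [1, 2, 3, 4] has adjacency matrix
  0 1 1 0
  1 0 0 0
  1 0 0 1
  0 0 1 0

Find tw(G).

1

A width-1 tree decomposition is:
Bags: B1 = {3, 4}  B2 = {1, 3}  B3 = {1, 2}
Tree: B1–B2, B2–B3
Every bag has size at most 2, so the width is 2 − 1 = 1 and tw(G) ≤ 1. G has an edge, so its treewidth is at least 1. Combining the bounds, tw(G) = 1.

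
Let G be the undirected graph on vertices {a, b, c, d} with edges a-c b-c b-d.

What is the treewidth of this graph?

1

A width-1 tree decomposition is:
Bags: B1 = {a, c}  B2 = {b, c}  B3 = {b, d}
Tree: B1–B2, B2–B3
Every bag has size at most 2, so the width is 2 − 1 = 1 and tw(G) ≤ 1. G has an edge, so its treewidth is at least 1. Combining the bounds, tw(G) = 1.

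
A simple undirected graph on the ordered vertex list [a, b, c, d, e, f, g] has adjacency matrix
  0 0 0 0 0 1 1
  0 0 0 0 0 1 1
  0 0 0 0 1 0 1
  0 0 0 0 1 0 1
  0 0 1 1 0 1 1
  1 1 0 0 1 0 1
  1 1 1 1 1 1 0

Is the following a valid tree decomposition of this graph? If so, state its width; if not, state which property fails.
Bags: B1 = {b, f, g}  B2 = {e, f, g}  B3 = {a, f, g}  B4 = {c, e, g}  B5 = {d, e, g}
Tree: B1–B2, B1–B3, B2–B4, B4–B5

Yes; width 2.

Every vertex of G appears in some bag (union = {a, b, c, d, e, f, g}); every edge is covered by a bag; and for each vertex v the set of bags containing v is connected in the bag tree. The decomposition is therefore valid. The largest bag has 3 vertices, so the width is 2.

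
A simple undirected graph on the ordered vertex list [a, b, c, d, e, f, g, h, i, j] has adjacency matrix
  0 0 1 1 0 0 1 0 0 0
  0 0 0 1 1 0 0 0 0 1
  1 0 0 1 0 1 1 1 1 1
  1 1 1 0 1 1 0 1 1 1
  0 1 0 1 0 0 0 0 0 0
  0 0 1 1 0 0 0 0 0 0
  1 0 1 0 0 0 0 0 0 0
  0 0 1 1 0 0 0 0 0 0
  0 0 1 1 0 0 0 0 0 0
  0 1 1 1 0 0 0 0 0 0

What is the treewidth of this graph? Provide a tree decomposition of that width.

Treewidth 2.
One optimal decomposition is:
Bags: B1 = {a, c, d}  B2 = {a, c, g}  B3 = {c, d, i}  B4 = {c, d, j}  B5 = {b, d, j}  B6 = {b, d, e}  B7 = {c, d, f}  B8 = {c, d, h}
Tree: B1–B2, B1–B3, B3–B4, B4–B5, B5–B6, B3–B7, B3–B8

The largest bag has 3 vertices, giving width 2; this decomposition certifies tw(G) ≤ 2. For the lower bound, the 3 vertices {b, d, e} are pairwise adjacent, and any tree decomposition puts a clique entirely inside one bag — forcing width ≥ 2. Combining the bounds, tw(G) = 2.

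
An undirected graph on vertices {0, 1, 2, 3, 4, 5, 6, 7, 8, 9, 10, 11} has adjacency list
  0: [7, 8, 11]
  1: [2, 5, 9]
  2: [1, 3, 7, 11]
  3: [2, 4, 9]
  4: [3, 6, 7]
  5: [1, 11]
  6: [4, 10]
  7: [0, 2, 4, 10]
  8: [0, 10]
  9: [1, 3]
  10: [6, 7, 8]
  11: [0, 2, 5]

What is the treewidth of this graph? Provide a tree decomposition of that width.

Every bag has size at most 4, so the width is 4 − 1 = 3 and tw(G) ≤ 3. For the lower bound: the 4 vertex sets {6,8,10}, {4}, {7}, {0,2,3,11} are disjoint, each induces a connected subgraph, and every pair is joined by at least one edge of G. Contracting each set to a single vertex therefore yields K_{4} as a minor, and since treewidth is minor-monotone, tw(G) ≥ tw(K_{4}) = 3. Combining the bounds, tw(G) = 3.

Treewidth 3.
One optimal decomposition is:
Bags: B1 = {4, 6, 8, 10}  B2 = {4, 7, 8, 10}  B3 = {0, 4, 7, 8}  B4 = {0, 3, 4, 7}  B5 = {0, 2, 3, 7}  B6 = {0, 2, 3, 11}  B7 = {2, 3, 9, 11}  B8 = {1, 2, 9, 11}  B9 = {1, 5, 9, 11}
Tree: B1–B2, B2–B3, B3–B4, B4–B5, B5–B6, B6–B7, B7–B8, B8–B9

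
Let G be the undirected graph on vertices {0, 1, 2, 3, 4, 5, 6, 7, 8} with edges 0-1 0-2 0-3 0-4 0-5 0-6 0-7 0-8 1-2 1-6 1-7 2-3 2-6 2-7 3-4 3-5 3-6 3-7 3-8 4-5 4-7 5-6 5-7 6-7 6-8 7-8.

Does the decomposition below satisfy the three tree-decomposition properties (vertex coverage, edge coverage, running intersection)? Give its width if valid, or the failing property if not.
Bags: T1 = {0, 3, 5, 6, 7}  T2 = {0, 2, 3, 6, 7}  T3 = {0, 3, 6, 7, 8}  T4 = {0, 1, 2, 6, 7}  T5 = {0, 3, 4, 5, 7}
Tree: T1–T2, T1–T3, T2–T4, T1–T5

Yes; width 4.

Every vertex of G appears in some bag (union = {0, 1, 2, 3, 4, 5, 6, 7, 8}); every edge is covered by a bag; and for each vertex v the set of bags containing v is connected in the bag tree. The decomposition is therefore valid. The largest bag has 5 vertices, so the width is 4.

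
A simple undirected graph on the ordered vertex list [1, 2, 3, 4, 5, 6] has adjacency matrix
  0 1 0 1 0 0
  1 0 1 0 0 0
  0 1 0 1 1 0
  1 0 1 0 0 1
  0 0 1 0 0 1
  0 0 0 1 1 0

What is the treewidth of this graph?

A width-2 tree decomposition is:
Bags: B1 = {4, 5, 6}  B2 = {3, 4, 5}  B3 = {1, 3, 4}  B4 = {1, 2, 3}
Tree: B1–B2, B2–B3, B3–B4
The largest bag has 3 vertices, giving width 2; this decomposition certifies tw(G) ≤ 2. For the lower bound, G contains the cycle 6–5–3–4–6, so G is not a forest; only forests have treewidth ≤ 1, hence tw(G) ≥ 2. Hence tw(G) = 2 exactly.

2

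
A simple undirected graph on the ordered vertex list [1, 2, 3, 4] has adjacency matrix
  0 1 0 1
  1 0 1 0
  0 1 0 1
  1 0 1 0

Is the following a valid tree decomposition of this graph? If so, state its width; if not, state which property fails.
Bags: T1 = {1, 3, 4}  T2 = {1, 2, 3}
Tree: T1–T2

Checking the three conditions: (i) the bags cover all of {1, 2, 3, 4}; (ii) for each edge, some bag contains both endpoints; (iii) the bags containing any fixed vertex form a subtree. All hold, so the decomposition is valid with width 3 − 1 = 2.

Yes; width 2.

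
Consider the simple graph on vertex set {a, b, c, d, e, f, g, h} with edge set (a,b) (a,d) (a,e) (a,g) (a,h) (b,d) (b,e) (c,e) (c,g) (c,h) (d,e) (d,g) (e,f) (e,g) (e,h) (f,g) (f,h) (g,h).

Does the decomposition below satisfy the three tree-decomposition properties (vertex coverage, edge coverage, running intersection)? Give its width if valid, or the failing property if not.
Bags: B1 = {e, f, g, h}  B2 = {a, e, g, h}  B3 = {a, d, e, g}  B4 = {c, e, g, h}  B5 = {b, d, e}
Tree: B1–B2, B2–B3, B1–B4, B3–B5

A tree decomposition must satisfy three properties: every vertex lies in some bag; for every edge, both endpoints lie together in some bag; and for every vertex, the bags containing it form a connected subtree. Here edge (a,b) lies in no bag, so the decomposition is invalid.

No — edge (a,b) lies in no bag.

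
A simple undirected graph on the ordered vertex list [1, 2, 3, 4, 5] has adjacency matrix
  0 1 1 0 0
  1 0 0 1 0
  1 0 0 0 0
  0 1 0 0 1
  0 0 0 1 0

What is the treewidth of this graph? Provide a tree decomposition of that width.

Each bag holds 2 vertices, so the decomposition has width 1, which upper-bounds the treewidth. Since G has at least one edge (e.g. 4–2), it is not an edgeless graph, so tw(G) ≥ 1. Combining the bounds, tw(G) = 1.

Treewidth 1.
One optimal decomposition is:
Bags: B1 = {2, 4}  B2 = {1, 2}  B3 = {4, 5}  B4 = {1, 3}
Tree: B1–B2, B1–B3, B2–B4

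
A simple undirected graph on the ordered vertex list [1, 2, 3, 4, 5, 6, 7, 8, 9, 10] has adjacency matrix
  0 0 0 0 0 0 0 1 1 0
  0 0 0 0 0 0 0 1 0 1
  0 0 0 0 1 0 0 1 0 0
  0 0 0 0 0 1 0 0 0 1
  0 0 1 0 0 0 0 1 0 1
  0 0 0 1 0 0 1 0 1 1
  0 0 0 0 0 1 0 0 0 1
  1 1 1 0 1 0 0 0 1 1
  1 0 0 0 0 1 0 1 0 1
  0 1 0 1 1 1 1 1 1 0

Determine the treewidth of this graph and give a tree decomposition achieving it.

The largest bag has 3 vertices, giving width 2; this decomposition certifies tw(G) ≤ 2. Conversely, {1, 8, 9} is a clique of size 3, and the vertices of any clique must share a bag in every tree decomposition; so some bag has ≥ 3 vertices and tw(G) ≥ 2. Therefore the treewidth is 2.

Treewidth 2.
One optimal decomposition is:
Bags: B1 = {6, 9, 10}  B2 = {6, 7, 10}  B3 = {8, 9, 10}  B4 = {1, 8, 9}  B5 = {5, 8, 10}  B6 = {4, 6, 10}  B7 = {2, 8, 10}  B8 = {3, 5, 8}
Tree: B1–B2, B1–B3, B3–B4, B3–B5, B1–B6, B3–B7, B5–B8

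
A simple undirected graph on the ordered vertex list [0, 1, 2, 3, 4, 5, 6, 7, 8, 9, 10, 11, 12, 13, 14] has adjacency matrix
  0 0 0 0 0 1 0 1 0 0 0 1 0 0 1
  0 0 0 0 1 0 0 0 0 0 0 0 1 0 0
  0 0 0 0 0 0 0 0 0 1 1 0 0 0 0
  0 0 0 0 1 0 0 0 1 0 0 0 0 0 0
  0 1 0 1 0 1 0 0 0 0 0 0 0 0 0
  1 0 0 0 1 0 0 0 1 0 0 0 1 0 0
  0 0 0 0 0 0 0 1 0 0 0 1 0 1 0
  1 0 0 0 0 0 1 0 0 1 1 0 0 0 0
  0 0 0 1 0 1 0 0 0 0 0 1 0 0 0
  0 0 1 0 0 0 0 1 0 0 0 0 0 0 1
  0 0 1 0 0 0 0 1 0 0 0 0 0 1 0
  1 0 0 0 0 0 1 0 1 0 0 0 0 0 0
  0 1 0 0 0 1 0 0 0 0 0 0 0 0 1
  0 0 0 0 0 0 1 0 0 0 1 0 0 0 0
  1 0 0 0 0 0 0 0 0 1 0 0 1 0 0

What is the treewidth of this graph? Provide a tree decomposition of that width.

Every bag has size at most 4, so the width is 4 − 1 = 3 and tw(G) ≤ 3. For the lower bound: the 4 vertex sets {1,3,4}, {12}, {5}, {0,8,11,14} are disjoint, each induces a connected subgraph, and every pair is joined by at least one edge of G. Contracting each set to a single vertex therefore yields K_{4} as a minor, and since treewidth is minor-monotone, tw(G) ≥ tw(K_{4}) = 3. Hence tw(G) = 3 exactly.

Treewidth 3.
Bags: B1 = {1, 3, 4, 12}  B2 = {3, 4, 5, 12}  B3 = {3, 5, 8, 12}  B4 = {5, 8, 12, 14}  B5 = {0, 5, 8, 14}  B6 = {0, 8, 11, 14}  B7 = {0, 9, 11, 14}  B8 = {0, 7, 9, 11}  B9 = {6, 7, 9, 11}  B10 = {2, 6, 7, 9}  B11 = {2, 6, 7, 10}  B12 = {2, 6, 10, 13}
Tree: B1–B2, B2–B3, B3–B4, B4–B5, B5–B6, B6–B7, B7–B8, B8–B9, B9–B10, B10–B11, B11–B12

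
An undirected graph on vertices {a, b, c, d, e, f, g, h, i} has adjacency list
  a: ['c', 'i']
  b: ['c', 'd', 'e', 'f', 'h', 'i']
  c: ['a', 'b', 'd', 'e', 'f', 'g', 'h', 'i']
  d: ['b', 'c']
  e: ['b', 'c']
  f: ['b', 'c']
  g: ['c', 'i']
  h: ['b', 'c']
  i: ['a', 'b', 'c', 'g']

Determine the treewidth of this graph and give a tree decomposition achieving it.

Each bag holds 3 vertices, so the decomposition has width 2, which upper-bounds the treewidth. Conversely, {c, g, i} is a clique of size 3, and the vertices of any clique must share a bag in every tree decomposition; so some bag has ≥ 3 vertices and tw(G) ≥ 2. The upper and lower bounds meet at 2, so that is the treewidth.

Treewidth 2.
Bags: B1 = {a, c, i}  B2 = {b, c, i}  B3 = {b, c, e}  B4 = {b, c, d}  B5 = {b, c, h}  B6 = {c, g, i}  B7 = {b, c, f}
Tree: B1–B2, B2–B3, B3–B4, B2–B5, B2–B6, B4–B7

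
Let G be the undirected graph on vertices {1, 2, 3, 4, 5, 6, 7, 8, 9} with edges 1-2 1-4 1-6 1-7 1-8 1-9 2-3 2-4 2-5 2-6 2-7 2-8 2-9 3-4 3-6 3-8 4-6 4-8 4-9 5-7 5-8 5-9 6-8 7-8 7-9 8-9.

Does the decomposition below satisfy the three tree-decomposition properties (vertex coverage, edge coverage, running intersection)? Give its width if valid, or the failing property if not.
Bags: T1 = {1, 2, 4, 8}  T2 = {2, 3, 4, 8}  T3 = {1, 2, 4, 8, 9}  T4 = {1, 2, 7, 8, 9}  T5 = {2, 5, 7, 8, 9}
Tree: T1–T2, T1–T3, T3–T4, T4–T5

A tree decomposition must satisfy three properties: every vertex lies in some bag; for every edge, both endpoints lie together in some bag; and for every vertex, the bags containing it form a connected subtree. Here vertex 6 appears in no bag, so the decomposition is invalid.

No — vertex 6 appears in no bag.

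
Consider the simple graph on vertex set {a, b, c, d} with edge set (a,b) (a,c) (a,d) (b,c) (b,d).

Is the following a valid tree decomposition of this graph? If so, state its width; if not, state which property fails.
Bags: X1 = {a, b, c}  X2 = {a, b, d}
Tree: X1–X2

Every vertex of G appears in some bag (union = {a, b, c, d}); every edge is covered by a bag; and for each vertex v the set of bags containing v is connected in the bag tree. The decomposition is therefore valid. The largest bag has 3 vertices, so the width is 2.

Yes; width 2.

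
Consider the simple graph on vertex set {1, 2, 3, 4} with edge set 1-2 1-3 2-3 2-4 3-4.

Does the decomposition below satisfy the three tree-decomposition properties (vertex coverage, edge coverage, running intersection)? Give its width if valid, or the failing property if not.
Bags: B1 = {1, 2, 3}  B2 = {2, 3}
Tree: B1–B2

No — vertex 4 appears in no bag.

A tree decomposition must satisfy three properties: every vertex lies in some bag; for every edge, both endpoints lie together in some bag; and for every vertex, the bags containing it form a connected subtree. Here vertex 4 appears in no bag, so the decomposition is invalid.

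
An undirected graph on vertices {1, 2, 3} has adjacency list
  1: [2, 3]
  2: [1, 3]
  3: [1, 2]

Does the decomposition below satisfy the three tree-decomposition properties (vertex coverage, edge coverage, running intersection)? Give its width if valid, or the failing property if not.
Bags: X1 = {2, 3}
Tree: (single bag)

A tree decomposition must satisfy three properties: every vertex lies in some bag; for every edge, both endpoints lie together in some bag; and for every vertex, the bags containing it form a connected subtree. Here vertex 1 appears in no bag, so the decomposition is invalid.

No — vertex 1 appears in no bag.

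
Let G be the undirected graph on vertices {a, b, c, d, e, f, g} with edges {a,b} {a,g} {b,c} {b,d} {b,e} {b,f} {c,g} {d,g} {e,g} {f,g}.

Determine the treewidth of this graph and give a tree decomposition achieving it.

Treewidth 2.
One optimal decomposition is:
Bags: B1 = {b, d, g}  B2 = {b, e, g}  B3 = {a, b, g}  B4 = {b, f, g}  B5 = {b, c, g}
Tree: B1–B2, B2–B3, B3–B4, B4–B5

Every bag has size at most 3, so the width is 3 − 1 = 2 and tw(G) ≤ 2. Since g–d–b–e–g is a cycle in G, G is not acyclic. Forests are exactly the graphs of treewidth ≤ 1, so tw(G) ≥ 2. Hence tw(G) = 2 exactly.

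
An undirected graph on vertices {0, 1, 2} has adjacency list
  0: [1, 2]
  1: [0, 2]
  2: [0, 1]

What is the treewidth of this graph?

2

A width-2 tree decomposition is:
Bags: B1 = {0, 1, 2}
Tree: (single bag)
With just one bag of size 3, the width is 3 − 1 = 2, so tw(G) ≤ 2. For the lower bound, the 3 vertices {0, 1, 2} are pairwise adjacent, and any tree decomposition puts a clique entirely inside one bag — forcing width ≥ 2. Combining the bounds, tw(G) = 2.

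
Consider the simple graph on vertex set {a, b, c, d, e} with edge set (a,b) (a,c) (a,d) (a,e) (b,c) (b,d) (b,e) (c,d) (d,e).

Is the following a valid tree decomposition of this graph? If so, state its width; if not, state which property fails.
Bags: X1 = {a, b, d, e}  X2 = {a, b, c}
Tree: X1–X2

A tree decomposition must satisfy three properties: every vertex lies in some bag; for every edge, both endpoints lie together in some bag; and for every vertex, the bags containing it form a connected subtree. Here edge (d,c) lies in no bag, so the decomposition is invalid.

No — edge (d,c) lies in no bag.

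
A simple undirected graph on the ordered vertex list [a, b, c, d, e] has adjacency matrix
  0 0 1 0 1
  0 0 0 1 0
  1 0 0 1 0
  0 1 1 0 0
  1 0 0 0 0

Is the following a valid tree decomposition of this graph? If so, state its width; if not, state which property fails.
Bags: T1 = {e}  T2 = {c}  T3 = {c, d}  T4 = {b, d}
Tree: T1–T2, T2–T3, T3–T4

A tree decomposition must satisfy three properties: every vertex lies in some bag; for every edge, both endpoints lie together in some bag; and for every vertex, the bags containing it form a connected subtree. Here vertex a appears in no bag, so the decomposition is invalid.

No — vertex a appears in no bag.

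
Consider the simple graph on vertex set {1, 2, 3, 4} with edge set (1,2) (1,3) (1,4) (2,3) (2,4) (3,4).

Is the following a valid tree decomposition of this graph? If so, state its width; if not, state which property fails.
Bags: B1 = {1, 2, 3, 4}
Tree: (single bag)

Checking the three conditions: (i) the bags cover all of {1, 2, 3, 4}; (ii) for each edge, some bag contains both endpoints; (iii) the bags containing any fixed vertex form a subtree. All hold, so the decomposition is valid with width 4 − 1 = 3.

Yes; width 3.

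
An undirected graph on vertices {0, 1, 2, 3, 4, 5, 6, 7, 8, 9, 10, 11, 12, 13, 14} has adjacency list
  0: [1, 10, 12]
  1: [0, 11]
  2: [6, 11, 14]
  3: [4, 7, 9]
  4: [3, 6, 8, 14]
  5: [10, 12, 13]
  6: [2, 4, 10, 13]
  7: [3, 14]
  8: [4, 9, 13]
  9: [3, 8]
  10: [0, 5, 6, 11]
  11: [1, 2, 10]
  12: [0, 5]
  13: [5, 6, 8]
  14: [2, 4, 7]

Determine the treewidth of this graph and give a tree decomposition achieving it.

Treewidth 3.
Bags: B1 = {0, 1, 11, 12}  B2 = {0, 10, 11, 12}  B3 = {5, 10, 11, 12}  B4 = {2, 5, 10, 11}  B5 = {2, 5, 6, 10}  B6 = {2, 5, 6, 13}  B7 = {2, 6, 13, 14}  B8 = {4, 6, 13, 14}  B9 = {4, 8, 13, 14}  B10 = {4, 7, 8, 14}  B11 = {3, 4, 7, 8}  B12 = {3, 7, 8, 9}
Tree: B1–B2, B2–B3, B3–B4, B4–B5, B5–B6, B6–B7, B7–B8, B8–B9, B9–B10, B10–B11, B11–B12

Every bag has size at most 4, so the width is 4 − 1 = 3 and tw(G) ≤ 3. For the lower bound: the 4 vertex sets {0,1,12}, {11}, {10}, {2,5,6,13} are disjoint, each induces a connected subgraph, and every pair is joined by at least one edge of G. Contracting each set to a single vertex therefore yields K_{4} as a minor, and since treewidth is minor-monotone, tw(G) ≥ tw(K_{4}) = 3. Therefore the treewidth is 3.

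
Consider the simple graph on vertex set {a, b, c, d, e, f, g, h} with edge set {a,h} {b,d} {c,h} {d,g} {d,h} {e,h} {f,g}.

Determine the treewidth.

A width-1 tree decomposition is:
Bags: B1 = {d, h}  B2 = {d, g}  B3 = {a, h}  B4 = {b, d}  B5 = {e, h}  B6 = {c, h}  B7 = {f, g}
Tree: B1–B2, B1–B3, B1–B4, B3–B5, B3–B6, B2–B7
The largest bag has 2 vertices, giving width 1; this decomposition certifies tw(G) ≤ 1. Since G has at least one edge (e.g. d–h), it is not an edgeless graph, so tw(G) ≥ 1. Therefore the treewidth is 1.

1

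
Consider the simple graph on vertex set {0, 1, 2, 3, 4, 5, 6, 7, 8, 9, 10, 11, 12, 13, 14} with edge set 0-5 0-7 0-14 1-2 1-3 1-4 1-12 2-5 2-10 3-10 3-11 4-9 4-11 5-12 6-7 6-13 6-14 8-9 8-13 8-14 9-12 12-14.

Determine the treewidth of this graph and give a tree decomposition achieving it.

Each bag holds 4 vertices, so the decomposition has width 3, which upper-bounds the treewidth. For the lower bound: the 4 vertex sets {6,7,13}, {8}, {14}, {0,5,9,12} are disjoint, each induces a connected subgraph, and every pair is joined by at least one edge of G. Contracting each set to a single vertex therefore yields K_{4} as a minor, and since treewidth is minor-monotone, tw(G) ≥ tw(K_{4}) = 3. Combining the bounds, tw(G) = 3.

Treewidth 3.
One optimal decomposition is:
Bags: B1 = {6, 7, 8, 13}  B2 = {6, 7, 8, 14}  B3 = {0, 7, 8, 14}  B4 = {0, 8, 9, 14}  B5 = {0, 9, 12, 14}  B6 = {0, 5, 9, 12}  B7 = {4, 5, 9, 12}  B8 = {1, 4, 5, 12}  B9 = {1, 2, 4, 5}  B10 = {1, 2, 4, 11}  B11 = {1, 2, 3, 11}  B12 = {2, 3, 10, 11}
Tree: B1–B2, B2–B3, B3–B4, B4–B5, B5–B6, B6–B7, B7–B8, B8–B9, B9–B10, B10–B11, B11–B12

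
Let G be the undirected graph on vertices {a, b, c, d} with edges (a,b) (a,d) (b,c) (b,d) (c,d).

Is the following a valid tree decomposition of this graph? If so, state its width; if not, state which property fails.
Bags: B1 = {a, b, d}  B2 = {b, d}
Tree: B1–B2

No — vertex c appears in no bag.

A tree decomposition must satisfy three properties: every vertex lies in some bag; for every edge, both endpoints lie together in some bag; and for every vertex, the bags containing it form a connected subtree. Here vertex c appears in no bag, so the decomposition is invalid.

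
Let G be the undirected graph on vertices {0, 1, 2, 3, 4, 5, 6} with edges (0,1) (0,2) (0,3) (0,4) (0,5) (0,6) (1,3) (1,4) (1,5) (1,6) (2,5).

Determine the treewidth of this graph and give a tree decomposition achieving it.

Treewidth 2.
One optimal decomposition is:
Bags: B1 = {0, 1, 5}  B2 = {0, 1, 3}  B3 = {0, 1, 6}  B4 = {0, 2, 5}  B5 = {0, 1, 4}
Tree: B1–B2, B2–B3, B1–B4, B3–B5

Each bag holds 3 vertices, so the decomposition has width 2, which upper-bounds the treewidth. For the lower bound, the 3 vertices {0, 1, 3} are pairwise adjacent, and any tree decomposition puts a clique entirely inside one bag — forcing width ≥ 2. The upper and lower bounds meet at 2, so that is the treewidth.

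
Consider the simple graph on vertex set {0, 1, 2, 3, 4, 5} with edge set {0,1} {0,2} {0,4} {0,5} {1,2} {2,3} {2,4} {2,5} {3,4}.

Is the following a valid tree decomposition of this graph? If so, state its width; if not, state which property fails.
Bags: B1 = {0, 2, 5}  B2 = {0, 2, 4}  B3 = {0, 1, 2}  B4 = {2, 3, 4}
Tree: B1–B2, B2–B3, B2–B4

Yes; width 2.

Every vertex of G appears in some bag (union = {0, 1, 2, 3, 4, 5}); every edge is covered by a bag; and for each vertex v the set of bags containing v is connected in the bag tree. The decomposition is therefore valid. The largest bag has 3 vertices, so the width is 2.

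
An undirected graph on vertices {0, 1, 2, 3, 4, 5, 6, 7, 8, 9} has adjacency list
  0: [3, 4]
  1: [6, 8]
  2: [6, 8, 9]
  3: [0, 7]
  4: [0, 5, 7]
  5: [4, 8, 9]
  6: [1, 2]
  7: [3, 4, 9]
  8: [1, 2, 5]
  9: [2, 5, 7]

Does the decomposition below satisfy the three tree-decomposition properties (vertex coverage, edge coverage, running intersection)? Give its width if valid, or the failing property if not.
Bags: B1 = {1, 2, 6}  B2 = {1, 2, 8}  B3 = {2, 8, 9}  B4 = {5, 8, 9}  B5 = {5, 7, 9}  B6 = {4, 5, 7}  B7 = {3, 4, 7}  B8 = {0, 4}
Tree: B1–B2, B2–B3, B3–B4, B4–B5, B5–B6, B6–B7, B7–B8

No — edge (3,0) lies in no bag.

A tree decomposition must satisfy three properties: every vertex lies in some bag; for every edge, both endpoints lie together in some bag; and for every vertex, the bags containing it form a connected subtree. Here edge (3,0) lies in no bag, so the decomposition is invalid.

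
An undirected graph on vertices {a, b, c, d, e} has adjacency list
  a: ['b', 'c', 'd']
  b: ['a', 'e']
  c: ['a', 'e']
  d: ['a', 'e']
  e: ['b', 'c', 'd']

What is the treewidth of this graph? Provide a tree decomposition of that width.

Treewidth 2.
One optimal decomposition is:
Bags: B1 = {a, b, e}  B2 = {a, d, e}  B3 = {a, c, e}
Tree: B1–B2, B2–B3

The largest bag has 3 vertices, giving width 2; this decomposition certifies tw(G) ≤ 2. The edges e–b–a–d–e form a cycle, so G is not a tree and its treewidth is at least 2. Hence tw(G) = 2 exactly.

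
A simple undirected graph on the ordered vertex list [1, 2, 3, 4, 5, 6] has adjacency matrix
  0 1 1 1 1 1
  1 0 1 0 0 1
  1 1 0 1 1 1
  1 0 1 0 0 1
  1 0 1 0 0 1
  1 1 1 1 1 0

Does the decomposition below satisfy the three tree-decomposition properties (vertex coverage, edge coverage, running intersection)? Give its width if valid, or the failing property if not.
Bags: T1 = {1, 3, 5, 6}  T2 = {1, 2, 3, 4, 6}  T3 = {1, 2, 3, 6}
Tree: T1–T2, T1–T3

No — bags containing vertex 2 are not connected in the tree.

A tree decomposition must satisfy three properties: every vertex lies in some bag; for every edge, both endpoints lie together in some bag; and for every vertex, the bags containing it form a connected subtree. Here bags containing vertex 2 are not connected in the tree, so the decomposition is invalid.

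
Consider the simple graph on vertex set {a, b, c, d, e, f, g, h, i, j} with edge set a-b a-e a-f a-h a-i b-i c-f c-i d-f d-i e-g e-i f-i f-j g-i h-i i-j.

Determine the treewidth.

2

A width-2 tree decomposition is:
Bags: B1 = {f, i, j}  B2 = {a, f, i}  B3 = {a, b, i}  B4 = {a, e, i}  B5 = {a, h, i}  B6 = {e, g, i}  B7 = {d, f, i}  B8 = {c, f, i}
Tree: B1–B2, B2–B3, B2–B4, B3–B5, B4–B6, B2–B7, B7–B8
Each bag holds 3 vertices, so the decomposition has width 2, which upper-bounds the treewidth. On the other hand G contains the 3-clique {d, f, i}. A clique must lie in a single bag of any decomposition, so no decomposition can have width below 2. Therefore the treewidth is 2.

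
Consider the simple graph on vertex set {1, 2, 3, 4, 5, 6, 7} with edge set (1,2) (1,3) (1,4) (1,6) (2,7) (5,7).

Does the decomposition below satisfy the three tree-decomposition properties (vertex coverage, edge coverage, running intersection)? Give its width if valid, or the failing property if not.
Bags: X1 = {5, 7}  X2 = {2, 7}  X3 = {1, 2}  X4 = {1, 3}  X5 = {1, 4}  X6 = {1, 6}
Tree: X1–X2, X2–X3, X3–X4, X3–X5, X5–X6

Yes; width 1.

Checking the three conditions: (i) the bags cover all of {1, 2, 3, 4, 5, 6, 7}; (ii) for each edge, some bag contains both endpoints; (iii) the bags containing any fixed vertex form a subtree. All hold, so the decomposition is valid with width 2 − 1 = 1.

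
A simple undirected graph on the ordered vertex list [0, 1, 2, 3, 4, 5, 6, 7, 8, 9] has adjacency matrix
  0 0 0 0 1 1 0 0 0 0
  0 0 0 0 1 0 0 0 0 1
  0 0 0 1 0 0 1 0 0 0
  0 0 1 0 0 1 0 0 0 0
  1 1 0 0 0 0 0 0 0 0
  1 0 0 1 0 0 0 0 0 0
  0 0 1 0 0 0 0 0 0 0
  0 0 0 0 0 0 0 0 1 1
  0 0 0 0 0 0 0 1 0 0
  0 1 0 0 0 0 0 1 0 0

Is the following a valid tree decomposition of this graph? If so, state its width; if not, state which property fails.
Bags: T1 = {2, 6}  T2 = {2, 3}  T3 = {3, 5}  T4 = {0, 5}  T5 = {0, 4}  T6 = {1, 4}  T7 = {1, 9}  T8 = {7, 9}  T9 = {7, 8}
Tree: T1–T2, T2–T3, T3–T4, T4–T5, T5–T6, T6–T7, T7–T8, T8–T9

Yes; width 1.

Vertex coverage: the bags together contain {0, 1, 2, 3, 4, 5, 6, 7, 8, 9}, the full vertex set. Edge coverage: each edge of G has both endpoints in at least one bag. Running intersection: for every vertex, the bags containing it form a connected subtree. All three properties hold, so this is a valid tree decomposition of width max|bag| − 1 = 1, and hence tw(G) ≤ 1.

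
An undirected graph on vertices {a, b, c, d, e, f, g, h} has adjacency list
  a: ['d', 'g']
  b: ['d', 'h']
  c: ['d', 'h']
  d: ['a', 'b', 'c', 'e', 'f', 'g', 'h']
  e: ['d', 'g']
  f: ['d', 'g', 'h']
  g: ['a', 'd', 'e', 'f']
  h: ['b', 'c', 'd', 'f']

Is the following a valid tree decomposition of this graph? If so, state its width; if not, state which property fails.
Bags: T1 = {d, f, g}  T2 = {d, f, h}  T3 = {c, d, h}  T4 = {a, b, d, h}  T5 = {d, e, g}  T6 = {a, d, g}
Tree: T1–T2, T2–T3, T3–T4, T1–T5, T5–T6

No — bags containing vertex a are not connected in the tree.

A tree decomposition must satisfy three properties: every vertex lies in some bag; for every edge, both endpoints lie together in some bag; and for every vertex, the bags containing it form a connected subtree. Here bags containing vertex a are not connected in the tree, so the decomposition is invalid.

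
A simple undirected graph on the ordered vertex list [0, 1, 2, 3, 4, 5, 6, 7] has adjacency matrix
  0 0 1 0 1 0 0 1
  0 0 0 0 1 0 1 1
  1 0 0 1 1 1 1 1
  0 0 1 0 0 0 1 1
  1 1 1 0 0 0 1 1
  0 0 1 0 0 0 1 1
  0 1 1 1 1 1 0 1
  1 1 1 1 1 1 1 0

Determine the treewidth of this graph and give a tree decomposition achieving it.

Each bag holds 4 vertices, so the decomposition has width 3, which upper-bounds the treewidth. On the other hand G contains the 4-clique {1, 4, 6, 7}. A clique must lie in a single bag of any decomposition, so no decomposition can have width below 3. The upper and lower bounds meet at 3, so that is the treewidth.

Treewidth 3.
Bags: B1 = {1, 4, 6, 7}  B2 = {2, 4, 6, 7}  B3 = {2, 5, 6, 7}  B4 = {0, 2, 4, 7}  B5 = {2, 3, 6, 7}
Tree: B1–B2, B2–B3, B2–B4, B2–B5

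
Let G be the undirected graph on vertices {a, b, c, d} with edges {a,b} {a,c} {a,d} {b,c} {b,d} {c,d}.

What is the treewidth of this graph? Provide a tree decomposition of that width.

Treewidth 3.
Bags: B1 = {a, b, c, d}
Tree: (single bag)

A single bag containing all 4 vertices is trivially a valid decomposition of width 3. For the lower bound, the 4 vertices {a, b, c, d} are pairwise adjacent, and any tree decomposition puts a clique entirely inside one bag — forcing width ≥ 3. Hence tw(G) = 3 exactly.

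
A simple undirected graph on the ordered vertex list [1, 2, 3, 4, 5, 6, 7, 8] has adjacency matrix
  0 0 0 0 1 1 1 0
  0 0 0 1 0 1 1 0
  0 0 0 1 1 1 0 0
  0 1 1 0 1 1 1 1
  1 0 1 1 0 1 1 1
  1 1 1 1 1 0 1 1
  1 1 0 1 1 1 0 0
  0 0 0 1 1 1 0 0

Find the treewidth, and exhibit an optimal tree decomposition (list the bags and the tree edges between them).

Treewidth 3.
Bags: B1 = {4, 5, 6, 7}  B2 = {3, 4, 5, 6}  B3 = {4, 5, 6, 8}  B4 = {1, 5, 6, 7}  B5 = {2, 4, 6, 7}
Tree: B1–B2, B1–B3, B1–B4, B1–B5

Each bag holds 4 vertices, so the decomposition has width 3, which upper-bounds the treewidth. On the other hand G contains the 4-clique {1, 5, 6, 7}. A clique must lie in a single bag of any decomposition, so no decomposition can have width below 3. Combining the bounds, tw(G) = 3.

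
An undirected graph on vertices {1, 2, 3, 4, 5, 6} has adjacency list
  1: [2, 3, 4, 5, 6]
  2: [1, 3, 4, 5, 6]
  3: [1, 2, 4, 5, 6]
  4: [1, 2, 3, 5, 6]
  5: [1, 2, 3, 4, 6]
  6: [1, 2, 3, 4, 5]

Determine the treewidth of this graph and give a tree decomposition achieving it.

With just one bag of size 6, the width is 6 − 1 = 5, so tw(G) ≤ 5. For the lower bound, the 6 vertices {1, 2, 3, 4, 5, 6} are pairwise adjacent, and any tree decomposition puts a clique entirely inside one bag — forcing width ≥ 5. Hence tw(G) = 5 exactly.

Treewidth 5.
Bags: B1 = {1, 2, 3, 4, 5, 6}
Tree: (single bag)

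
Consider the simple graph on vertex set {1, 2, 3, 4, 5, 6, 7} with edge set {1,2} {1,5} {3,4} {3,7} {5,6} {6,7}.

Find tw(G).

1

A width-1 tree decomposition is:
Bags: B1 = {3, 4}  B2 = {3, 7}  B3 = {6, 7}  B4 = {5, 6}  B5 = {1, 5}  B6 = {1, 2}
Tree: B1–B2, B2–B3, B3–B4, B4–B5, B5–B6
The largest bag has 2 vertices, giving width 1; this decomposition certifies tw(G) ≤ 1. Any graph with an edge has treewidth ≥ 1, and G has the edge 4–3. Therefore the treewidth is 1.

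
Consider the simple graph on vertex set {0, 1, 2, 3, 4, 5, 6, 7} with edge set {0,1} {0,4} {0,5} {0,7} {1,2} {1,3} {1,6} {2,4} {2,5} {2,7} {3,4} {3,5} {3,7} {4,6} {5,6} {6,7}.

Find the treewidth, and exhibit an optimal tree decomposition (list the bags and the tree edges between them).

Treewidth 4.
One optimal decomposition is:
Bags: B1 = {0, 2, 3, 5, 6}  B2 = {0, 1, 2, 3, 6}  B3 = {0, 2, 3, 6, 7}  B4 = {0, 2, 3, 4, 6}
Tree: B1–B2, B2–B3, B3–B4

Each bag holds 5 vertices, so the decomposition has width 4, which upper-bounds the treewidth. For the lower bound: the 5 vertex sets {5,6}, {1,2}, {3,7}, {0}, {4} are disjoint, each induces a connected subgraph, and every pair is joined by at least one edge of G. Contracting each set to a single vertex therefore yields K_{5} as a minor, and since treewidth is minor-monotone, tw(G) ≥ tw(K_{5}) = 4. Therefore the treewidth is 4.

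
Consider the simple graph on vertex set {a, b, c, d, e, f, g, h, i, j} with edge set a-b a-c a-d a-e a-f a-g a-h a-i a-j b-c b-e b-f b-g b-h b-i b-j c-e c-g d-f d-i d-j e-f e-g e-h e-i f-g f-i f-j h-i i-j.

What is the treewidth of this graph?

4

A width-4 tree decomposition is:
Bags: B1 = {a, b, e, f, g}  B2 = {a, b, e, f, i}  B3 = {a, b, f, i, j}  B4 = {a, b, c, e, g}  B5 = {a, d, f, i, j}  B6 = {a, b, e, h, i}
Tree: B1–B2, B2–B3, B1–B4, B3–B5, B2–B6
Each bag holds 5 vertices, so the decomposition has width 4, which upper-bounds the treewidth. Conversely, {a, d, f, i, j} is a clique of size 5, and the vertices of any clique must share a bag in every tree decomposition; so some bag has ≥ 5 vertices and tw(G) ≥ 4. Hence tw(G) = 4 exactly.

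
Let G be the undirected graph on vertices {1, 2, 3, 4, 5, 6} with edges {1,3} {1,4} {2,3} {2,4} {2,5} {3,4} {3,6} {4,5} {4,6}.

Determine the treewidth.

A width-2 tree decomposition is:
Bags: B1 = {2, 3, 4}  B2 = {3, 4, 6}  B3 = {2, 4, 5}  B4 = {1, 3, 4}
Tree: B1–B2, B1–B3, B2–B4
Each bag holds 3 vertices, so the decomposition has width 2, which upper-bounds the treewidth. On the other hand G contains the 3-clique {1, 3, 4}. A clique must lie in a single bag of any decomposition, so no decomposition can have width below 2. Hence tw(G) = 2 exactly.

2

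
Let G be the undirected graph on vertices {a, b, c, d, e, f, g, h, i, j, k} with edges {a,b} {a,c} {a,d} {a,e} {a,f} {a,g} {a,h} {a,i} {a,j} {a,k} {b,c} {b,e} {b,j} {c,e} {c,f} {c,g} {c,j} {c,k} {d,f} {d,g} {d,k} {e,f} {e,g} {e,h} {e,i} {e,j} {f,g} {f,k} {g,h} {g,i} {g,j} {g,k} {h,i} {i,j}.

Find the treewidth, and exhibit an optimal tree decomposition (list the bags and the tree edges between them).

Treewidth 4.
One such decomposition:
Bags: B1 = {a, d, f, g, k}  B2 = {a, c, f, g, k}  B3 = {a, c, e, f, g}  B4 = {a, c, e, g, j}  B5 = {a, e, g, i, j}  B6 = {a, b, c, e, j}  B7 = {a, e, g, h, i}
Tree: B1–B2, B2–B3, B3–B4, B4–B5, B4–B6, B5–B7

Each bag holds 5 vertices, so the decomposition has width 4, which upper-bounds the treewidth. Conversely, {a, d, f, g, k} is a clique of size 5, and the vertices of any clique must share a bag in every tree decomposition; so some bag has ≥ 5 vertices and tw(G) ≥ 4. The upper and lower bounds meet at 4, so that is the treewidth.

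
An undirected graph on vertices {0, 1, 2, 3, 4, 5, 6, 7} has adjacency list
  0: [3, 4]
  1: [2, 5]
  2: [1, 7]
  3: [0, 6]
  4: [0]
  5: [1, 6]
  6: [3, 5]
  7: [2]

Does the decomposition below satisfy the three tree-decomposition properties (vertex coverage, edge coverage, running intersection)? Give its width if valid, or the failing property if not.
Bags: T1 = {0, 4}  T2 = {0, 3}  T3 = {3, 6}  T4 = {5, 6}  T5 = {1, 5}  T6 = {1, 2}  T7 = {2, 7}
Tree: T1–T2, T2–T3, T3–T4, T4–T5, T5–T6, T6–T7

Yes; width 1.

Vertex coverage: the bags together contain {0, 1, 2, 3, 4, 5, 6, 7}, the full vertex set. Edge coverage: each edge of G has both endpoints in at least one bag. Running intersection: for every vertex, the bags containing it form a connected subtree. All three properties hold, so this is a valid tree decomposition of width max|bag| − 1 = 1, and hence tw(G) ≤ 1.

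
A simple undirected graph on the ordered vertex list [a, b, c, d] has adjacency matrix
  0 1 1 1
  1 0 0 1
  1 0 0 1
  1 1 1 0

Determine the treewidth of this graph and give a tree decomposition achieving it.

Treewidth 2.
One optimal decomposition is:
Bags: B1 = {a, b, d}  B2 = {a, c, d}
Tree: B1–B2

Each bag holds 3 vertices, so the decomposition has width 2, which upper-bounds the treewidth. Conversely, {a, c, d} is a clique of size 3, and the vertices of any clique must share a bag in every tree decomposition; so some bag has ≥ 3 vertices and tw(G) ≥ 2. The upper and lower bounds meet at 2, so that is the treewidth.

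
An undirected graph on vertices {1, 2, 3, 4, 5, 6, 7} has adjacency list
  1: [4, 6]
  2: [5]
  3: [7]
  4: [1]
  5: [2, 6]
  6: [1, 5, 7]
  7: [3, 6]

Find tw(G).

A width-1 tree decomposition is:
Bags: B1 = {5, 6}  B2 = {2, 5}  B3 = {6, 7}  B4 = {3, 7}  B5 = {1, 6}  B6 = {1, 4}
Tree: B1–B2, B1–B3, B3–B4, B1–B5, B5–B6
The largest bag has 2 vertices, giving width 1; this decomposition certifies tw(G) ≤ 1. Since G has at least one edge (e.g. 5–6), it is not an edgeless graph, so tw(G) ≥ 1. The upper and lower bounds meet at 1, so that is the treewidth.

1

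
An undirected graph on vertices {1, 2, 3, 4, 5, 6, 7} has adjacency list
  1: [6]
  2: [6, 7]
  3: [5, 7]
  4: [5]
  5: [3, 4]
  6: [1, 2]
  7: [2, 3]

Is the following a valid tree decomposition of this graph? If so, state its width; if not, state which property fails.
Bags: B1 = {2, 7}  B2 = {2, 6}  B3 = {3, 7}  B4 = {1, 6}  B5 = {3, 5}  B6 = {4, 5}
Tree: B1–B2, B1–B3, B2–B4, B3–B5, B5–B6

Yes; width 1.

Every vertex of G appears in some bag (union = {1, 2, 3, 4, 5, 6, 7}); every edge is covered by a bag; and for each vertex v the set of bags containing v is connected in the bag tree. The decomposition is therefore valid. The largest bag has 2 vertices, so the width is 1.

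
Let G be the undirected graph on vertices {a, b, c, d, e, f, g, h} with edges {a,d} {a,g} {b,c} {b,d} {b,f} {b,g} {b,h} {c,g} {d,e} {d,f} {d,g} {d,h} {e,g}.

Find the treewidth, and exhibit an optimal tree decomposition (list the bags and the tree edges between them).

Every bag has size at most 3, so the width is 3 − 1 = 2 and tw(G) ≤ 2. On the other hand G contains the 3-clique {d, e, g}. A clique must lie in a single bag of any decomposition, so no decomposition can have width below 2. Hence tw(G) = 2 exactly.

Treewidth 2.
One optimal decomposition is:
Bags: B1 = {b, c, g}  B2 = {b, d, g}  B3 = {a, d, g}  B4 = {b, d, h}  B5 = {d, e, g}  B6 = {b, d, f}
Tree: B1–B2, B2–B3, B2–B4, B2–B5, B2–B6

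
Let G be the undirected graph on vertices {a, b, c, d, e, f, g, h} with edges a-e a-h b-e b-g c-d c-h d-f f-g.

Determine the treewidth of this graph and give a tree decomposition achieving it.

Every bag has size at most 3, so the width is 3 − 1 = 2 and tw(G) ≤ 2. For the lower bound, G contains the cycle a–e–b–g–f–d–c–h–a, so G is not a forest; only forests have treewidth ≤ 1, hence tw(G) ≥ 2. Combining the bounds, tw(G) = 2.

Treewidth 2.
Bags: B1 = {a, b, e}  B2 = {a, b, g}  B3 = {a, f, g}  B4 = {a, d, f}  B5 = {a, c, d}  B6 = {a, c, h}
Tree: B1–B2, B2–B3, B3–B4, B4–B5, B5–B6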